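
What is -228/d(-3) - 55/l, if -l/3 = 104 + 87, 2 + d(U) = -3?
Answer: 130919/2865 ≈ 45.696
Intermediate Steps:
d(U) = -5 (d(U) = -2 - 3 = -5)
l = -573 (l = -3*(104 + 87) = -3*191 = -573)
-228/d(-3) - 55/l = -228/(-5) - 55/(-573) = -228*(-1/5) - 55*(-1/573) = 228/5 + 55/573 = 130919/2865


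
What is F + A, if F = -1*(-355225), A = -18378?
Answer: 336847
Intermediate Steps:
F = 355225
F + A = 355225 - 18378 = 336847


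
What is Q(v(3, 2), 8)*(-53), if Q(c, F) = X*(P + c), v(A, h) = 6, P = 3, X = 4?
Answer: -1908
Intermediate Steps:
Q(c, F) = 12 + 4*c (Q(c, F) = 4*(3 + c) = 12 + 4*c)
Q(v(3, 2), 8)*(-53) = (12 + 4*6)*(-53) = (12 + 24)*(-53) = 36*(-53) = -1908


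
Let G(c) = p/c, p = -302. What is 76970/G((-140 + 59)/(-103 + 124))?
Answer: 1039095/1057 ≈ 983.06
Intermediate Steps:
G(c) = -302/c
76970/G((-140 + 59)/(-103 + 124)) = 76970/((-302*(-103 + 124)/(-140 + 59))) = 76970/((-302/((-81/21)))) = 76970/((-302/((-81*1/21)))) = 76970/((-302/(-27/7))) = 76970/((-302*(-7/27))) = 76970/(2114/27) = 76970*(27/2114) = 1039095/1057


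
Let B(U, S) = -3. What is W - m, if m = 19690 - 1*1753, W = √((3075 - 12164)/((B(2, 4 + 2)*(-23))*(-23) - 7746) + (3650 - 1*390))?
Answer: -17937 + √8481793/51 ≈ -17880.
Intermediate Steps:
W = √8481793/51 (W = √((3075 - 12164)/(-3*(-23)*(-23) - 7746) + (3650 - 1*390)) = √(-9089/(69*(-23) - 7746) + (3650 - 390)) = √(-9089/(-1587 - 7746) + 3260) = √(-9089/(-9333) + 3260) = √(-9089*(-1/9333) + 3260) = √(149/153 + 3260) = √(498929/153) = √8481793/51 ≈ 57.105)
m = 17937 (m = 19690 - 1753 = 17937)
W - m = √8481793/51 - 1*17937 = √8481793/51 - 17937 = -17937 + √8481793/51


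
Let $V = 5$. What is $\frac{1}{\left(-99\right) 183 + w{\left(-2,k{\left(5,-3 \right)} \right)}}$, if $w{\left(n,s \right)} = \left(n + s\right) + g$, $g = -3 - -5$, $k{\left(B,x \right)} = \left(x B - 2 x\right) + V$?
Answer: $- \frac{1}{18121} \approx -5.5185 \cdot 10^{-5}$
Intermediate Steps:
$k{\left(B,x \right)} = 5 - 2 x + B x$ ($k{\left(B,x \right)} = \left(x B - 2 x\right) + 5 = \left(B x - 2 x\right) + 5 = \left(- 2 x + B x\right) + 5 = 5 - 2 x + B x$)
$g = 2$ ($g = -3 + 5 = 2$)
$w{\left(n,s \right)} = 2 + n + s$ ($w{\left(n,s \right)} = \left(n + s\right) + 2 = 2 + n + s$)
$\frac{1}{\left(-99\right) 183 + w{\left(-2,k{\left(5,-3 \right)} \right)}} = \frac{1}{\left(-99\right) 183 + \left(2 - 2 + \left(5 - -6 + 5 \left(-3\right)\right)\right)} = \frac{1}{-18117 + \left(2 - 2 + \left(5 + 6 - 15\right)\right)} = \frac{1}{-18117 - 4} = \frac{1}{-18121} = - \frac{1}{18121}$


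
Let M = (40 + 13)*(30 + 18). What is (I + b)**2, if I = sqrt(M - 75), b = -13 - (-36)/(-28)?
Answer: 130981/49 - 200*sqrt(2469)/7 ≈ 1253.4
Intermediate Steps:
M = 2544 (M = 53*48 = 2544)
b = -100/7 (b = -13 - (-36)*(-1)/28 = -13 - 1*9/7 = -13 - 9/7 = -100/7 ≈ -14.286)
I = sqrt(2469) (I = sqrt(2544 - 75) = sqrt(2469) ≈ 49.689)
(I + b)**2 = (sqrt(2469) - 100/7)**2 = (-100/7 + sqrt(2469))**2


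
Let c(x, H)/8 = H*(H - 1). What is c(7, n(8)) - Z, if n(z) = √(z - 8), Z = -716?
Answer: 716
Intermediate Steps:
n(z) = √(-8 + z)
c(x, H) = 8*H*(-1 + H) (c(x, H) = 8*(H*(H - 1)) = 8*(H*(-1 + H)) = 8*H*(-1 + H))
c(7, n(8)) - Z = 8*√(-8 + 8)*(-1 + √(-8 + 8)) - 1*(-716) = 8*√0*(-1 + √0) + 716 = 8*0*(-1 + 0) + 716 = 8*0*(-1) + 716 = 0 + 716 = 716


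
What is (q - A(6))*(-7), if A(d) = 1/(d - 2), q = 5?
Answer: -133/4 ≈ -33.250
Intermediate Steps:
A(d) = 1/(-2 + d)
(q - A(6))*(-7) = (5 - 1/(-2 + 6))*(-7) = (5 - 1/4)*(-7) = (19/4)*(-7) = -133/4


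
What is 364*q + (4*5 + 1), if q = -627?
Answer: -228207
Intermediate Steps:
364*q + (4*5 + 1) = 364*(-627) + (4*5 + 1) = -228228 + (20 + 1) = -228228 + 21 = -228207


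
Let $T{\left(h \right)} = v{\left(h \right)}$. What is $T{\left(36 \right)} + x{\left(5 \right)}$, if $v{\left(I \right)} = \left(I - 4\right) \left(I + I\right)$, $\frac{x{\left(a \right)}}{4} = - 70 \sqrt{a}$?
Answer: $2304 - 280 \sqrt{5} \approx 1677.9$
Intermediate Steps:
$x{\left(a \right)} = - 280 \sqrt{a}$ ($x{\left(a \right)} = 4 \left(- 70 \sqrt{a}\right) = - 280 \sqrt{a}$)
$v{\left(I \right)} = 2 I \left(-4 + I\right)$ ($v{\left(I \right)} = \left(-4 + I\right) 2 I = 2 I \left(-4 + I\right)$)
$T{\left(h \right)} = 2 h \left(-4 + h\right)$
$T{\left(36 \right)} + x{\left(5 \right)} = 2 \cdot 36 \left(-4 + 36\right) - 280 \sqrt{5} = 2 \cdot 36 \cdot 32 - 280 \sqrt{5} = 2304 - 280 \sqrt{5}$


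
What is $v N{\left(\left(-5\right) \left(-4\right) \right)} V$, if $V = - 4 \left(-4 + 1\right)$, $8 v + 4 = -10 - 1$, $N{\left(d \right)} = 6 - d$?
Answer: $315$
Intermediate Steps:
$v = - \frac{15}{8}$ ($v = - \frac{1}{2} + \frac{-10 - 1}{8} = - \frac{1}{2} + \frac{1}{8} \left(-11\right) = - \frac{1}{2} - \frac{11}{8} = - \frac{15}{8} \approx -1.875$)
$V = 12$ ($V = \left(-4\right) \left(-3\right) = 12$)
$v N{\left(\left(-5\right) \left(-4\right) \right)} V = - \frac{15 \left(6 - \left(-5\right) \left(-4\right)\right)}{8} \cdot 12 = - \frac{15 \left(6 - 20\right)}{8} \cdot 12 = \left(- \frac{15}{8}\right) \left(-14\right) 12 = \frac{105}{4} \cdot 12 = 315$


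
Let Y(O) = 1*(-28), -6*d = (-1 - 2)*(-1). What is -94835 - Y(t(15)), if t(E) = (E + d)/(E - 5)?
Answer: -94807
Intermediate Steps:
d = -½ (d = -(-1 - 2)*(-1)/6 = -(-1)*(-1)/2 = -⅙*3 = -½ ≈ -0.50000)
t(E) = (-½ + E)/(-5 + E) (t(E) = (E - ½)/(E - 5) = (-½ + E)/(-5 + E))
Y(O) = -28
-94835 - Y(t(15)) = -94835 - 1*(-28) = -94835 + 28 = -94807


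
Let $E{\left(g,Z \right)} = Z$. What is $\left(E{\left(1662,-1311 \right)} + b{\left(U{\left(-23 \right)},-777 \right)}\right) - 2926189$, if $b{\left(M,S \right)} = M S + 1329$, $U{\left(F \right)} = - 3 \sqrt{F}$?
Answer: $-2926171 + 2331 i \sqrt{23} \approx -2.9262 \cdot 10^{6} + 11179.0 i$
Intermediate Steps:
$b{\left(M,S \right)} = 1329 + M S$
$\left(E{\left(1662,-1311 \right)} + b{\left(U{\left(-23 \right)},-777 \right)}\right) - 2926189 = \left(-1311 + \left(1329 + - 3 \sqrt{-23} \left(-777\right)\right)\right) - 2926189 = \left(-1311 + \left(1329 + - 3 i \sqrt{23} \left(-777\right)\right)\right) - 2926189 = \left(-1311 + \left(1329 + 2331 i \sqrt{23}\right)\right) - 2926189 = \left(18 + 2331 i \sqrt{23}\right) - 2926189 = -2926171 + 2331 i \sqrt{23}$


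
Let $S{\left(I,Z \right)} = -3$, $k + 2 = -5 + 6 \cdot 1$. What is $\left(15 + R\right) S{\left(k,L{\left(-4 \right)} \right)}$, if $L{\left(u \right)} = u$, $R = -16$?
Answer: $3$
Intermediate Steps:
$k = -1$ ($k = -2 + \left(-5 + 6 \cdot 1\right) = -2 + \left(-5 + 6\right) = -2 + 1 = -1$)
$\left(15 + R\right) S{\left(k,L{\left(-4 \right)} \right)} = \left(15 - 16\right) \left(-3\right) = \left(-1\right) \left(-3\right) = 3$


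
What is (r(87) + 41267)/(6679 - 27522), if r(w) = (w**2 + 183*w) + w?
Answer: -64844/20843 ≈ -3.1111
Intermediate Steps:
r(w) = w**2 + 184*w
(r(87) + 41267)/(6679 - 27522) = (87*(184 + 87) + 41267)/(6679 - 27522) = (87*271 + 41267)/(-20843) = (23577 + 41267)*(-1/20843) = 64844*(-1/20843) = -64844/20843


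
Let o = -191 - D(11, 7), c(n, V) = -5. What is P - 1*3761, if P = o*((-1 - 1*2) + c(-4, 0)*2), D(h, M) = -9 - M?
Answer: -1486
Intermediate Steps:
o = -175 (o = -191 - (-9 - 1*7) = -191 - (-9 - 7) = -191 - 1*(-16) = -191 + 16 = -175)
P = 2275 (P = -175*((-1 - 1*2) - 5*2) = -175*((-1 - 2) - 10) = -175*(-3 - 10) = -175*(-13) = 2275)
P - 1*3761 = 2275 - 1*3761 = 2275 - 3761 = -1486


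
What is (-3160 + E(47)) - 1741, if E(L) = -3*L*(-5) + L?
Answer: -4149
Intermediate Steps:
E(L) = 16*L (E(L) = 15*L + L = 16*L)
(-3160 + E(47)) - 1741 = (-3160 + 16*47) - 1741 = (-3160 + 752) - 1741 = -2408 - 1741 = -4149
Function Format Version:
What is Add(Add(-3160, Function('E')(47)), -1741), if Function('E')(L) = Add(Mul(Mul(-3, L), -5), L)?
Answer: -4149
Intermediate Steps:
Function('E')(L) = Mul(16, L) (Function('E')(L) = Add(Mul(15, L), L) = Mul(16, L))
Add(Add(-3160, Function('E')(47)), -1741) = Add(Add(-3160, Mul(16, 47)), -1741) = Add(Add(-3160, 752), -1741) = Add(-2408, -1741) = -4149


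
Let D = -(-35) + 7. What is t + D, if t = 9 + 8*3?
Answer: 75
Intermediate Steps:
t = 33 (t = 9 + 24 = 33)
D = 42 (D = -7*(-5) + 7 = 35 + 7 = 42)
t + D = 33 + 42 = 75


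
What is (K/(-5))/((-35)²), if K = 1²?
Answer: -1/6125 ≈ -0.00016327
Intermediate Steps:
K = 1
(K/(-5))/((-35)²) = (1/(-5))/((-35)²) = (1*(-⅕))/1225 = -⅕*1/1225 = -1/6125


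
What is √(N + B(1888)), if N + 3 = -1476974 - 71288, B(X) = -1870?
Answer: I*√1550135 ≈ 1245.0*I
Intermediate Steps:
N = -1548265 (N = -3 + (-1476974 - 71288) = -3 - 1548262 = -1548265)
√(N + B(1888)) = √(-1548265 - 1870) = √(-1550135) = I*√1550135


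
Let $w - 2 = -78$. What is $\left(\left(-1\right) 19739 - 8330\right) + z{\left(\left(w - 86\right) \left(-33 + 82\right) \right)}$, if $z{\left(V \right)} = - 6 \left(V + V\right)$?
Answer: $67187$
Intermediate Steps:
$w = -76$ ($w = 2 - 78 = -76$)
$z{\left(V \right)} = - 12 V$ ($z{\left(V \right)} = - 6 \cdot 2 V = - 12 V$)
$\left(\left(-1\right) 19739 - 8330\right) + z{\left(\left(w - 86\right) \left(-33 + 82\right) \right)} = \left(\left(-1\right) 19739 - 8330\right) - 12 \left(-76 - 86\right) \left(-33 + 82\right) = \left(-19739 - 8330\right) - 12 \left(\left(-162\right) 49\right) = -28069 - -95256 = -28069 + 95256 = 67187$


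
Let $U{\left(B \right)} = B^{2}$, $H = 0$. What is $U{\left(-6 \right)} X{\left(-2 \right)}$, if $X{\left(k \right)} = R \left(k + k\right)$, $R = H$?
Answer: $0$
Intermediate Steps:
$R = 0$
$X{\left(k \right)} = 0$ ($X{\left(k \right)} = 0 \left(k + k\right) = 0 \cdot 2 k = 0$)
$U{\left(-6 \right)} X{\left(-2 \right)} = \left(-6\right)^{2} \cdot 0 = 36 \cdot 0 = 0$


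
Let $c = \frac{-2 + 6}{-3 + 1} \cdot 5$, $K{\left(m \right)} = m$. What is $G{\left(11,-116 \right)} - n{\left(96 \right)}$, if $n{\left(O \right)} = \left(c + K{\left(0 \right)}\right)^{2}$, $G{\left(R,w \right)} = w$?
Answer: $-216$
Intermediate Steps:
$c = -10$ ($c = \frac{4}{-2} \cdot 5 = 4 \left(- \frac{1}{2}\right) 5 = \left(-2\right) 5 = -10$)
$n{\left(O \right)} = 100$ ($n{\left(O \right)} = \left(-10 + 0\right)^{2} = \left(-10\right)^{2} = 100$)
$G{\left(11,-116 \right)} - n{\left(96 \right)} = -116 - 100 = -216$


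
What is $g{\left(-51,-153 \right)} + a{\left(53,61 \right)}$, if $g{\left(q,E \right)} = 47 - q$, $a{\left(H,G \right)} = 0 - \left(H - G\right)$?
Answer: $106$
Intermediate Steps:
$a{\left(H,G \right)} = G - H$ ($a{\left(H,G \right)} = 0 + \left(G - H\right) = G - H$)
$g{\left(-51,-153 \right)} + a{\left(53,61 \right)} = \left(47 - -51\right) + \left(61 - 53\right) = \left(47 + 51\right) + \left(61 - 53\right) = 98 + 8 = 106$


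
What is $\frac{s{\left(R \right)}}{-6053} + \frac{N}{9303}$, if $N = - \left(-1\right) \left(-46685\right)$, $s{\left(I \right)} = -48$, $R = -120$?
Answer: $- \frac{282137761}{56311059} \approx -5.0103$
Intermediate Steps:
$N = -46685$ ($N = \left(-1\right) 46685 = -46685$)
$\frac{s{\left(R \right)}}{-6053} + \frac{N}{9303} = - \frac{48}{-6053} - \frac{46685}{9303} = \left(-48\right) \left(- \frac{1}{6053}\right) - \frac{46685}{9303} = \frac{48}{6053} - \frac{46685}{9303} = - \frac{282137761}{56311059}$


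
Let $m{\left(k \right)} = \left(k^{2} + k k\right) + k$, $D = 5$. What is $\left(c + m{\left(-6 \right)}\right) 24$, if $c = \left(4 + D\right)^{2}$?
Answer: $3528$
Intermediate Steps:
$m{\left(k \right)} = k + 2 k^{2}$ ($m{\left(k \right)} = \left(k^{2} + k^{2}\right) + k = 2 k^{2} + k = k + 2 k^{2}$)
$c = 81$ ($c = \left(4 + 5\right)^{2} = 9^{2} = 81$)
$\left(c + m{\left(-6 \right)}\right) 24 = \left(81 - 6 \left(1 + 2 \left(-6\right)\right)\right) 24 = \left(81 - 6 \left(1 - 12\right)\right) 24 = \left(81 - -66\right) 24 = \left(81 + 66\right) 24 = 147 \cdot 24 = 3528$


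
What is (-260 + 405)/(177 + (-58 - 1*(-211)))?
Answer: 29/66 ≈ 0.43939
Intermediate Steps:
(-260 + 405)/(177 + (-58 - 1*(-211))) = 145/(177 + (-58 + 211)) = 145/(177 + 153) = 145/330 = 145*(1/330) = 29/66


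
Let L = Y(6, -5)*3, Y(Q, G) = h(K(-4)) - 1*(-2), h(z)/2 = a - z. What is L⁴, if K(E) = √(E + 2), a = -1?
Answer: 5184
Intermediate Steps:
K(E) = √(2 + E)
h(z) = -2 - 2*z (h(z) = 2*(-1 - z) = -2 - 2*z)
Y(Q, G) = -2*I*√2 (Y(Q, G) = (-2 - 2*√(2 - 4)) - 1*(-2) = (-2 - 2*I*√2) + 2 = -2*I*√2)
L = -6*I*√2 (L = -2*I*√2*3 = -6*I*√2 ≈ -8.4853*I)
L⁴ = (-6*I*√2)⁴ = 5184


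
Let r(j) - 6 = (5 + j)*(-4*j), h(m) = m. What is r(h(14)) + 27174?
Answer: 26116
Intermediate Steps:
r(j) = 6 - 4*j*(5 + j) (r(j) = 6 + (5 + j)*(-4*j) = 6 - 4*j*(5 + j))
r(h(14)) + 27174 = (6 - 20*14 - 4*14²) + 27174 = (6 - 280 - 4*196) + 27174 = (6 - 280 - 784) + 27174 = -1058 + 27174 = 26116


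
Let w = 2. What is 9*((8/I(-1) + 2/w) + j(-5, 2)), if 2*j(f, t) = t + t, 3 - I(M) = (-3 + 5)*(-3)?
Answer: 35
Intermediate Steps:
I(M) = 9 (I(M) = 3 - (-3 + 5)*(-3) = 3 - 2*(-3) = 3 - 1*(-6) = 3 + 6 = 9)
j(f, t) = t (j(f, t) = (t + t)/2 = (2*t)/2 = t)
9*((8/I(-1) + 2/w) + j(-5, 2)) = 9*((8/9 + 2/2) + 2) = 9*((8*(⅑) + 2*(½)) + 2) = 9*((8/9 + 1) + 2) = 9*(17/9 + 2) = 9*(35/9) = 35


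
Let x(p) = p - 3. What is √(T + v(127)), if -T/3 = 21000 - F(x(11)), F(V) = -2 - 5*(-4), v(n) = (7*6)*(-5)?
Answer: 2*I*√15789 ≈ 251.31*I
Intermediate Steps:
x(p) = -3 + p
v(n) = -210 (v(n) = 42*(-5) = -210)
F(V) = 18 (F(V) = -2 + 20 = 18)
T = -62946 (T = -3*(21000 - 1*18) = -3*(21000 - 18) = -3*20982 = -62946)
√(T + v(127)) = √(-62946 - 210) = √(-63156) = 2*I*√15789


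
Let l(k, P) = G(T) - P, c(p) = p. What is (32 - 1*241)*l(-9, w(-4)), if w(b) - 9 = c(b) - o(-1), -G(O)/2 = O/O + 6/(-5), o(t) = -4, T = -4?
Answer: 8987/5 ≈ 1797.4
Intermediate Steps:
G(O) = ⅖ (G(O) = -2*(O/O + 6/(-5)) = -2*(1 + 6*(-⅕)) = -2*(1 - 6/5) = -2*(-⅕) = ⅖)
w(b) = 13 + b (w(b) = 9 + (b - 1*(-4)) = 9 + (b + 4) = 9 + (4 + b) = 13 + b)
l(k, P) = ⅖ - P
(32 - 1*241)*l(-9, w(-4)) = (32 - 1*241)*(⅖ - (13 - 4)) = (32 - 241)*(⅖ - 1*9) = -209*(⅖ - 9) = -209*(-43/5) = 8987/5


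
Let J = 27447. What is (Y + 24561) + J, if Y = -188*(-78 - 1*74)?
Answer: 80584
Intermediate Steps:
Y = 28576 (Y = -188*(-78 - 74) = -188*(-152) = 28576)
(Y + 24561) + J = (28576 + 24561) + 27447 = 53137 + 27447 = 80584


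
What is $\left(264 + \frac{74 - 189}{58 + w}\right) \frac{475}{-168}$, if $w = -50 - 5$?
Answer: $- \frac{321575}{504} \approx -638.05$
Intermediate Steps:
$w = -55$
$\left(264 + \frac{74 - 189}{58 + w}\right) \frac{475}{-168} = \left(264 + \frac{74 - 189}{58 - 55}\right) \frac{475}{-168} = \left(264 - \frac{115}{3}\right) 475 \left(- \frac{1}{168}\right) = \left(264 - \frac{115}{3}\right) \left(- \frac{475}{168}\right) = \frac{677}{3} \left(- \frac{475}{168}\right) = - \frac{321575}{504}$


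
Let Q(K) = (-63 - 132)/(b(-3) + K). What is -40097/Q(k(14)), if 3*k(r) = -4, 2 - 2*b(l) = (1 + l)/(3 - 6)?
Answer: -80194/585 ≈ -137.08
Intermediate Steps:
b(l) = 7/6 + l/6 (b(l) = 1 - (1 + l)/(2*(3 - 6)) = 1 - (1 + l)/(2*(-3)) = 1 - (1 + l)*(-1)/(2*3) = 1 - (-⅓ - l/3)/2 = 1 + (⅙ + l/6) = 7/6 + l/6)
k(r) = -4/3 (k(r) = (⅓)*(-4) = -4/3)
Q(K) = -195/(⅔ + K) (Q(K) = (-63 - 132)/((7/6 + (⅙)*(-3)) + K) = -195/((7/6 - ½) + K) = -195/(⅔ + K))
-40097/Q(k(14)) = -40097/((-585/(2 + 3*(-4/3)))) = -40097/((-585/(2 - 4))) = -40097/((-585/(-2))) = -40097/((-585*(-½))) = -40097/585/2 = -40097*2/585 = -80194/585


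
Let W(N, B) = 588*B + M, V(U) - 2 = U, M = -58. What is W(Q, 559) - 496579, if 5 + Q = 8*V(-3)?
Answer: -167945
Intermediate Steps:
V(U) = 2 + U
Q = -13 (Q = -5 + 8*(2 - 3) = -5 + 8*(-1) = -5 - 8 = -13)
W(N, B) = -58 + 588*B (W(N, B) = 588*B - 58 = -58 + 588*B)
W(Q, 559) - 496579 = (-58 + 588*559) - 496579 = (-58 + 328692) - 496579 = 328634 - 496579 = -167945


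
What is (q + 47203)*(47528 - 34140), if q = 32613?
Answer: 1068576608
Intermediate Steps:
(q + 47203)*(47528 - 34140) = (32613 + 47203)*(47528 - 34140) = 79816*13388 = 1068576608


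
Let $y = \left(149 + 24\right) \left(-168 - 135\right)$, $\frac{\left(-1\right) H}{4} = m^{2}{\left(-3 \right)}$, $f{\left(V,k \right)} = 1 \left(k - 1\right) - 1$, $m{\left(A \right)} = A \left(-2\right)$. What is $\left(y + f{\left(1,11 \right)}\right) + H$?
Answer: $-52554$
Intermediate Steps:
$m{\left(A \right)} = - 2 A$
$f{\left(V,k \right)} = -2 + k$ ($f{\left(V,k \right)} = 1 \left(-1 + k\right) - 1 = \left(-1 + k\right) - 1 = -2 + k$)
$H = -144$ ($H = - 4 \left(\left(-2\right) \left(-3\right)\right)^{2} = - 4 \cdot 6^{2} = \left(-4\right) 36 = -144$)
$y = -52419$ ($y = 173 \left(-303\right) = -52419$)
$\left(y + f{\left(1,11 \right)}\right) + H = \left(-52419 + \left(-2 + 11\right)\right) - 144 = \left(-52419 + 9\right) - 144 = -52410 - 144 = -52554$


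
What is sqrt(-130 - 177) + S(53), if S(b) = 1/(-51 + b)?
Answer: 1/2 + I*sqrt(307) ≈ 0.5 + 17.521*I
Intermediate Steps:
sqrt(-130 - 177) + S(53) = sqrt(-130 - 177) + 1/(-51 + 53) = sqrt(-307) + 1/2 = I*sqrt(307) + 1/2 = 1/2 + I*sqrt(307)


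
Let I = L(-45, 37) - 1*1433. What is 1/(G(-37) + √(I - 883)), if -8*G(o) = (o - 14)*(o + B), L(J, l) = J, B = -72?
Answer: -14824/10351195 - 64*I*√2361/31053585 ≈ -0.0014321 - 0.00010014*I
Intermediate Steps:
G(o) = -(-72 + o)*(-14 + o)/8 (G(o) = -(o - 14)*(o - 72)/8 = -(-14 + o)*(-72 + o)/8 = -(-72 + o)*(-14 + o)/8)
I = -1478 (I = -45 - 1*1433 = -45 - 1433 = -1478)
1/(G(-37) + √(I - 883)) = 1/((-126 - ⅛*(-37)² + (43/4)*(-37)) + √(-1478 - 883)) = 1/((-126 - ⅛*1369 - 1591/4) + √(-2361)) = 1/((-126 - 1369/8 - 1591/4) + I*√2361) = 1/(-5559/8 + I*√2361)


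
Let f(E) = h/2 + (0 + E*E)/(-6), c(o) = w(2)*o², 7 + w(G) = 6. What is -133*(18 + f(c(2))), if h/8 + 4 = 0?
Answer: 266/3 ≈ 88.667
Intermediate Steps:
h = -32 (h = -32 + 8*0 = -32 + 0 = -32)
w(G) = -1 (w(G) = -7 + 6 = -1)
c(o) = -o²
f(E) = -16 - E²/6 (f(E) = -32/2 + (0 + E*E)/(-6) = -32*½ + (0 + E²)*(-⅙) = -16 + E²*(-⅙) = -16 - E²/6)
-133*(18 + f(c(2))) = -133*(18 + (-16 - (-1*2²)²/6)) = -133*(18 + (-16 - (-1*4)²/6)) = -133*(18 + (-16 - ⅙*(-4)²)) = -133*(18 + (-16 - ⅙*16)) = -133*(18 + (-16 - 8/3)) = -133*(18 - 56/3) = -133*(-⅔) = 266/3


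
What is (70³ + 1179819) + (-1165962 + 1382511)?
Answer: 1739368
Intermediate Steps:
(70³ + 1179819) + (-1165962 + 1382511) = (343000 + 1179819) + 216549 = 1522819 + 216549 = 1739368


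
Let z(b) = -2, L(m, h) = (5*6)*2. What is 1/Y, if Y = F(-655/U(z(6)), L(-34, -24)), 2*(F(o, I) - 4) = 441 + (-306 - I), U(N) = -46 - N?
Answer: 2/83 ≈ 0.024096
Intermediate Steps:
L(m, h) = 60 (L(m, h) = 30*2 = 60)
F(o, I) = 143/2 - I/2 (F(o, I) = 4 + (441 + (-306 - I))/2 = 4 + (135 - I)/2 = 4 + (135/2 - I/2) = 143/2 - I/2)
Y = 83/2 (Y = 143/2 - 1/2*60 = 143/2 - 30 = 83/2 ≈ 41.500)
1/Y = 1/(83/2) = 2/83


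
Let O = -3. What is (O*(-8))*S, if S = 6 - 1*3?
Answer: 72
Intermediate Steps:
S = 3 (S = 6 - 3 = 3)
(O*(-8))*S = -3*(-8)*3 = 24*3 = 72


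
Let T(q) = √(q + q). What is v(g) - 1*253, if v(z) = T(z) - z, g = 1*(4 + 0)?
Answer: -257 + 2*√2 ≈ -254.17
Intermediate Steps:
T(q) = √2*√q (T(q) = √(2*q) = √2*√q)
g = 4 (g = 1*4 = 4)
v(z) = -z + √2*√z (v(z) = √2*√z - z = -z + √2*√z)
v(g) - 1*253 = (-1*4 + √2*√4) - 1*253 = (-4 + √2*2) - 253 = (-4 + 2*√2) - 253 = -257 + 2*√2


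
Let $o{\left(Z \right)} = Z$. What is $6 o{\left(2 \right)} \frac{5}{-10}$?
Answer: $-6$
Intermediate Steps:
$6 o{\left(2 \right)} \frac{5}{-10} = 6 \cdot 2 \frac{5}{-10} = 12 \cdot 5 \left(- \frac{1}{10}\right) = 12 \left(- \frac{1}{2}\right) = -6$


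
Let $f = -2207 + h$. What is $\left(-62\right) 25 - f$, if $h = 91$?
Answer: $566$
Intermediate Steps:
$f = -2116$ ($f = -2207 + 91 = -2116$)
$\left(-62\right) 25 - f = \left(-62\right) 25 - -2116 = -1550 + 2116 = 566$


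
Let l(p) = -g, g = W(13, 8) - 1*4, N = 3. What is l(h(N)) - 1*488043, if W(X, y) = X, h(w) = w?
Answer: -488052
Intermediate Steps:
g = 9 (g = 13 - 1*4 = 13 - 4 = 9)
l(p) = -9 (l(p) = -1*9 = -9)
l(h(N)) - 1*488043 = -9 - 1*488043 = -9 - 488043 = -488052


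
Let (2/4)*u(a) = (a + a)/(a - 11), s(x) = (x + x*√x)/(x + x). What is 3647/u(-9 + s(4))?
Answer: 134939/60 ≈ 2249.0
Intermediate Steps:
s(x) = (x + x^(3/2))/(2*x) (s(x) = (x + x^(3/2))/((2*x)) = (x + x^(3/2))*(1/(2*x)) = (x + x^(3/2))/(2*x))
u(a) = 4*a/(-11 + a) (u(a) = 2*((a + a)/(a - 11)) = 2*((2*a)/(-11 + a)) = 2*(2*a/(-11 + a)) = 4*a/(-11 + a))
3647/u(-9 + s(4)) = 3647/((4*(-9 + (½ + √4/2))/(-11 + (-9 + (½ + √4/2))))) = 3647/((4*(-9 + (½ + (½)*2))/(-11 + (-9 + (½ + (½)*2))))) = 3647/((4*(-9 + (½ + 1))/(-11 + (-9 + (½ + 1))))) = 3647/((4*(-9 + 3/2)/(-11 + (-9 + 3/2)))) = 3647/((4*(-15/2)/(-11 - 15/2))) = 3647/((4*(-15/2)/(-37/2))) = 3647/((4*(-15/2)*(-2/37))) = 3647/(60/37) = 3647*(37/60) = 134939/60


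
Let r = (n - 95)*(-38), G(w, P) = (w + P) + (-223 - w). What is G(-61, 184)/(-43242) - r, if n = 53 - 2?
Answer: -24100195/14414 ≈ -1672.0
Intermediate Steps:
G(w, P) = -223 + P (G(w, P) = (P + w) + (-223 - w) = -223 + P)
n = 51
r = 1672 (r = (51 - 95)*(-38) = -44*(-38) = 1672)
G(-61, 184)/(-43242) - r = (-223 + 184)/(-43242) - 1*1672 = -39*(-1/43242) - 1672 = 13/14414 - 1672 = -24100195/14414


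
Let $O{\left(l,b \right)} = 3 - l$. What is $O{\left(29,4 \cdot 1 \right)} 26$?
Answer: $-676$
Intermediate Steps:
$O{\left(29,4 \cdot 1 \right)} 26 = \left(3 - 29\right) 26 = \left(-26\right) 26 = -676$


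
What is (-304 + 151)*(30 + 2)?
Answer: -4896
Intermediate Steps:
(-304 + 151)*(30 + 2) = -153*32 = -4896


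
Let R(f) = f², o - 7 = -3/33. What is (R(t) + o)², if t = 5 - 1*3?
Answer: 14400/121 ≈ 119.01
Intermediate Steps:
t = 2 (t = 5 - 3 = 2)
o = 76/11 (o = 7 - 3/33 = 7 - 3*1/33 = 7 - 1/11 = 76/11 ≈ 6.9091)
(R(t) + o)² = (2² + 76/11)² = (4 + 76/11)² = (120/11)² = 14400/121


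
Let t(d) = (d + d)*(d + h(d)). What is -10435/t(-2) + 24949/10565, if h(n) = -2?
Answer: -109846591/169040 ≈ -649.83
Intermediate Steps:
t(d) = 2*d*(-2 + d) (t(d) = (d + d)*(d - 2) = (2*d)*(-2 + d) = 2*d*(-2 + d))
-10435/t(-2) + 24949/10565 = -10435*(-1/(4*(-2 - 2))) + 24949/10565 = -10435/(2*(-2)*(-4)) + 24949*(1/10565) = -10435/16 + 24949/10565 = -109846591/169040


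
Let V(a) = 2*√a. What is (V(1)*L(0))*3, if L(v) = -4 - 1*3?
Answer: -42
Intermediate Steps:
L(v) = -7 (L(v) = -4 - 3 = -7)
(V(1)*L(0))*3 = ((2*√1)*(-7))*3 = ((2*1)*(-7))*3 = (2*(-7))*3 = -14*3 = -42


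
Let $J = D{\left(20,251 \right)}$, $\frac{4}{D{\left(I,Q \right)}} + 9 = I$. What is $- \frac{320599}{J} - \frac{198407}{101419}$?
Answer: $- \frac{357663923419}{405676} \approx -8.8165 \cdot 10^{5}$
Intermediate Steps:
$D{\left(I,Q \right)} = \frac{4}{-9 + I}$
$J = \frac{4}{11}$ ($J = \frac{4}{-9 + 20} = \frac{4}{11} \approx 0.36364$)
$- \frac{320599}{J} - \frac{198407}{101419} = - \frac{320599}{\frac{4}{11}} - \frac{198407}{101419} = \left(-320599\right) \frac{11}{4} - \frac{198407}{101419} = - \frac{3526589}{4} - \frac{198407}{101419} = - \frac{357663923419}{405676}$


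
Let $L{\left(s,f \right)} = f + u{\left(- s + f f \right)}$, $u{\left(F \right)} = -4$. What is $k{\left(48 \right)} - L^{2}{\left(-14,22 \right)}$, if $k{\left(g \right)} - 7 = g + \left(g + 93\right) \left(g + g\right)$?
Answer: $13267$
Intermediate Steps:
$L{\left(s,f \right)} = -4 + f$ ($L{\left(s,f \right)} = f - 4 = -4 + f$)
$k{\left(g \right)} = 7 + g + 2 g \left(93 + g\right)$ ($k{\left(g \right)} = 7 + \left(g + \left(g + 93\right) \left(g + g\right)\right) = 7 + \left(g + \left(93 + g\right) 2 g\right) = 7 + \left(g + 2 g \left(93 + g\right)\right) = 7 + g + 2 g \left(93 + g\right)$)
$k{\left(48 \right)} - L^{2}{\left(-14,22 \right)} = \left(7 + 2 \cdot 48^{2} + 187 \cdot 48\right) - \left(-4 + 22\right)^{2} = \left(7 + 2 \cdot 2304 + 8976\right) - 18^{2} = \left(7 + 4608 + 8976\right) - 324 = 13591 - 324 = 13267$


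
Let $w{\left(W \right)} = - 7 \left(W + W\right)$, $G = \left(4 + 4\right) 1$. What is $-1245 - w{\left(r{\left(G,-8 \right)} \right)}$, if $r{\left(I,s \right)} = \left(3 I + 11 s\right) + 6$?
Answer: $-2057$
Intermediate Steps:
$G = 8$ ($G = 8 \cdot 1 = 8$)
$r{\left(I,s \right)} = 6 + 3 I + 11 s$
$w{\left(W \right)} = - 14 W$ ($w{\left(W \right)} = - 7 \cdot 2 W = - 14 W$)
$-1245 - w{\left(r{\left(G,-8 \right)} \right)} = -1245 - - 14 \left(6 + 3 \cdot 8 + 11 \left(-8\right)\right) = -1245 - - 14 \left(6 + 24 - 88\right) = -1245 - \left(-14\right) \left(-58\right) = -1245 - 812 = -2057$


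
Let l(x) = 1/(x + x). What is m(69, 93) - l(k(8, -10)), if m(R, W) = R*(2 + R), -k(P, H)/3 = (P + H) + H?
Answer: 352727/72 ≈ 4899.0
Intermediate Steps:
k(P, H) = -6*H - 3*P (k(P, H) = -3*((P + H) + H) = -3*((H + P) + H) = -3*(P + 2*H) = -6*H - 3*P)
l(x) = 1/(2*x)
m(69, 93) - l(k(8, -10)) = 69*(2 + 69) - 1/(2*(-6*(-10) - 3*8)) = 69*71 - 1/(2*(60 - 24)) = 4899 - 1/(2*36) = 4899 - 1*1/72 = 4899 - 1/72 = 352727/72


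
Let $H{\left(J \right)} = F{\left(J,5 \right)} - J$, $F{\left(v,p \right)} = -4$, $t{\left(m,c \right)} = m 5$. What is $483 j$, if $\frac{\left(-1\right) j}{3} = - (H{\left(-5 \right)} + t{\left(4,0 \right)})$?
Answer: $30429$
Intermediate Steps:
$t{\left(m,c \right)} = 5 m$
$H{\left(J \right)} = -4 - J$
$j = 63$ ($j = - 3 \left(- (\left(-4 - -5\right) + 5 \cdot 4)\right) = - 3 \left(- (\left(-4 + 5\right) + 20)\right) = - 3 \left(- (1 + 20)\right) = - 3 \left(\left(-1\right) 21\right) = \left(-3\right) \left(-21\right) = 63$)
$483 j = 483 \cdot 63 = 30429$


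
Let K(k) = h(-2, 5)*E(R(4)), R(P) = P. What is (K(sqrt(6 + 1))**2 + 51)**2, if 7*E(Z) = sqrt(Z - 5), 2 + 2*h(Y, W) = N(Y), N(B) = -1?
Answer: 99740169/38416 ≈ 2596.3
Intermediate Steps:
h(Y, W) = -3/2 (h(Y, W) = -1 + (1/2)*(-1) = -1 - 1/2 = -3/2)
E(Z) = sqrt(-5 + Z)/7 (E(Z) = sqrt(Z - 5)/7 = sqrt(-5 + Z)/7)
K(k) = -3*I/14 (K(k) = -3*sqrt(-5 + 4)/14 = -3*sqrt(-1)/14 = -3*I/14)
(K(sqrt(6 + 1))**2 + 51)**2 = ((-3*I/14)**2 + 51)**2 = (-9/196 + 51)**2 = (9987/196)**2 = 99740169/38416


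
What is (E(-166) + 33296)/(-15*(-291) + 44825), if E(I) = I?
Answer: 3313/4919 ≈ 0.67351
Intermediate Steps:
(E(-166) + 33296)/(-15*(-291) + 44825) = (-166 + 33296)/(-15*(-291) + 44825) = 33130/(4365 + 44825) = 33130/49190 = 33130*(1/49190) = 3313/4919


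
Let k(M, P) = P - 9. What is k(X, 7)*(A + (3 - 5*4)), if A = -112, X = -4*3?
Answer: 258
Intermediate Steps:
X = -12
k(M, P) = -9 + P
k(X, 7)*(A + (3 - 5*4)) = (-9 + 7)*(-112 + (3 - 5*4)) = -2*(-112 + (3 - 20)) = -2*(-112 - 17) = -2*(-129) = 258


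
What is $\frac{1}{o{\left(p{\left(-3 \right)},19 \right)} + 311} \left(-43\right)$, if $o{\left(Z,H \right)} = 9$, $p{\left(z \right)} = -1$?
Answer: $- \frac{43}{320} \approx -0.13438$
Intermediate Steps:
$\frac{1}{o{\left(p{\left(-3 \right)},19 \right)} + 311} \left(-43\right) = \frac{1}{9 + 311} \left(-43\right) = \frac{1}{320} \left(-43\right) = - \frac{43}{320}$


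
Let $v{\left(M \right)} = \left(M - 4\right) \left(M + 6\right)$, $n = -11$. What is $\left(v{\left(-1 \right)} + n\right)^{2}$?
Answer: $1296$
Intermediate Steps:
$v{\left(M \right)} = \left(-4 + M\right) \left(6 + M\right)$
$\left(v{\left(-1 \right)} + n\right)^{2} = \left(\left(-24 + \left(-1\right)^{2} + 2 \left(-1\right)\right) - 11\right)^{2} = \left(\left(-24 + 1 - 2\right) - 11\right)^{2} = \left(-25 - 11\right)^{2} = \left(-36\right)^{2} = 1296$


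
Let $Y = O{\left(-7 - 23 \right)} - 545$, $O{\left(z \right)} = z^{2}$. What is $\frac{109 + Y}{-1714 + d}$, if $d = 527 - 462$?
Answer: $- \frac{464}{1649} \approx -0.28138$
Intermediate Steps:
$d = 65$
$Y = 355$ ($Y = \left(-7 - 23\right)^{2} - 545 = \left(-30\right)^{2} - 545 = 900 - 545 = 355$)
$\frac{109 + Y}{-1714 + d} = \frac{109 + 355}{-1714 + 65} = \frac{464}{-1649} = 464 \left(- \frac{1}{1649}\right) = - \frac{464}{1649}$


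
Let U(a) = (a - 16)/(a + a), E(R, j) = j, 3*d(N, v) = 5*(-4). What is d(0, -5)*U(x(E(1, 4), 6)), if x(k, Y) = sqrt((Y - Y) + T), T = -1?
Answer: 10*I*(-16 + I)/3 ≈ -3.3333 - 53.333*I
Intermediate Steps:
d(N, v) = -20/3 (d(N, v) = (5*(-4))/3 = (1/3)*(-20) = -20/3)
x(k, Y) = I (x(k, Y) = sqrt((Y - Y) - 1) = sqrt(0 - 1) = sqrt(-1) = I)
U(a) = (-16 + a)/(2*a) (U(a) = (-16 + a)/((2*a)) = (-16 + a)*(1/(2*a)) = (-16 + a)/(2*a))
d(0, -5)*U(x(E(1, 4), 6)) = -10*(-16 + I)/(3*I) = -10*(-I)*(-16 + I)/3 = -(-10)*I*(-16 + I)/3 = 10*I*(-16 + I)/3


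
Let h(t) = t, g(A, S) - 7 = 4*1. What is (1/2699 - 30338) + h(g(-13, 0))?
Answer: -81852572/2699 ≈ -30327.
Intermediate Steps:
g(A, S) = 11 (g(A, S) = 7 + 4*1 = 7 + 4 = 11)
(1/2699 - 30338) + h(g(-13, 0)) = (1/2699 - 30338) + 11 = -81882261/2699 + 11 = -81852572/2699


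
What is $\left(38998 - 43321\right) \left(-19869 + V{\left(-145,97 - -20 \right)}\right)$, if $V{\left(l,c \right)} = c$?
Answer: $85387896$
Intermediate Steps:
$\left(38998 - 43321\right) \left(-19869 + V{\left(-145,97 - -20 \right)}\right) = \left(38998 - 43321\right) \left(-19869 + \left(97 - -20\right)\right) = - 4323 \left(-19869 + \left(97 + 20\right)\right) = - 4323 \left(-19869 + 117\right) = \left(-4323\right) \left(-19752\right) = 85387896$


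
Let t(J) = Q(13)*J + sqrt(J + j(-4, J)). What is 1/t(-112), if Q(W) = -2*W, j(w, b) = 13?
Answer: 2912/8479843 - 3*I*sqrt(11)/8479843 ≈ 0.0003434 - 1.1734e-6*I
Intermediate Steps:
t(J) = sqrt(13 + J) - 26*J (t(J) = (-2*13)*J + sqrt(J + 13) = -26*J + sqrt(13 + J) = sqrt(13 + J) - 26*J)
1/t(-112) = 1/(sqrt(13 - 112) - 26*(-112)) = 1/(sqrt(-99) + 2912) = 1/(3*I*sqrt(11) + 2912) = 1/(2912 + 3*I*sqrt(11))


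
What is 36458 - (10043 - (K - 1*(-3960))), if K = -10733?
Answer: 19642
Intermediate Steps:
36458 - (10043 - (K - 1*(-3960))) = 36458 - (10043 - (-10733 - 1*(-3960))) = 36458 - (10043 - (-10733 + 3960)) = 36458 - (10043 - 1*(-6773)) = 36458 - (10043 + 6773) = 36458 - 1*16816 = 36458 - 16816 = 19642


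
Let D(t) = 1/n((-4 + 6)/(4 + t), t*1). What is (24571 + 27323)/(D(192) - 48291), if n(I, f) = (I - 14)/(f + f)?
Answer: -23715558/22081531 ≈ -1.0740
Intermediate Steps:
n(I, f) = (-14 + I)/(2*f) (n(I, f) = (-14 + I)/((2*f)) = (-14 + I)*(1/(2*f)) = (-14 + I)/(2*f))
D(t) = 2*t/(-14 + 2/(4 + t)) (D(t) = 1/((-14 + (-4 + 6)/(4 + t))/(2*((t*1)))) = 1/((-14 + 2/(4 + t))/(2*t)) = 2*t/(-14 + 2/(4 + t)))
(24571 + 27323)/(D(192) - 48291) = (24571 + 27323)/(-1*192*(4 + 192)/(27 + 7*192) - 48291) = 51894/(-1*192*196/(27 + 1344) - 48291) = 51894/(-1*192*196/1371 - 48291) = 51894/(-1*192*1/1371*196 - 48291) = 51894/(-12544/457 - 48291) = 51894/(-22081531/457) = 51894*(-457/22081531) = -23715558/22081531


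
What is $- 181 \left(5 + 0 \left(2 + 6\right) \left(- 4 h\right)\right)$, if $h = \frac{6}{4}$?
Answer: $-905$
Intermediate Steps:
$h = \frac{3}{2}$ ($h = 6 \cdot \frac{1}{4} = \frac{3}{2} \approx 1.5$)
$- 181 \left(5 + 0 \left(2 + 6\right) \left(- 4 h\right)\right) = - 181 \left(5 + 0 \left(2 + 6\right) \left(\left(-4\right) \frac{3}{2}\right)\right) = - 181 \left(5 + 0 \cdot 8 \left(-6\right)\right) = - 181 \left(5 + 0 \left(-6\right)\right) = - 181 \left(5 + 0\right) = \left(-181\right) 5 = -905$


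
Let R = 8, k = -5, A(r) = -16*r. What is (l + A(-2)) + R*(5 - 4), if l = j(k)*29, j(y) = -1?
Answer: 11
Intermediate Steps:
l = -29 (l = -1*29 = -29)
(l + A(-2)) + R*(5 - 4) = (-29 - 16*(-2)) + 8*(5 - 4) = (-29 + 32) + 8*1 = 3 + 8 = 11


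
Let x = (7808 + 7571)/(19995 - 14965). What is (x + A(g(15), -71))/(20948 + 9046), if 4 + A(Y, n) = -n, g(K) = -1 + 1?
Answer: 117463/50289940 ≈ 0.0023357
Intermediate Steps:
g(K) = 0
A(Y, n) = -4 - n
x = 15379/5030 ≈ 3.0575
(x + A(g(15), -71))/(20948 + 9046) = (15379/5030 + (-4 - 1*(-71)))/(20948 + 9046) = (15379/5030 + (-4 + 71))/29994 = (15379/5030 + 67)*(1/29994) = (352389/5030)*(1/29994) = 117463/50289940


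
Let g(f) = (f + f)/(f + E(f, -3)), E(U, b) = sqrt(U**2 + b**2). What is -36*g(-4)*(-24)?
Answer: -6912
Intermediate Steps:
g(f) = 2*f/(f + sqrt(9 + f**2)) (g(f) = (f + f)/(f + sqrt(f**2 + (-3)**2)) = (2*f)/(f + sqrt(f**2 + 9)) = (2*f)/(f + sqrt(9 + f**2)) = 2*f/(f + sqrt(9 + f**2)))
-36*g(-4)*(-24) = -72*(-4)/(-4 + sqrt(9 + (-4)**2))*(-24) = -72*(-4)/(-4 + sqrt(9 + 16))*(-24) = -72*(-4)/(-4 + sqrt(25))*(-24) = -72*(-4)/(-4 + 5)*(-24) = -72*(-4)/1*(-24) = -72*(-4)*(-24) = -36*(-8)*(-24) = 288*(-24) = -6912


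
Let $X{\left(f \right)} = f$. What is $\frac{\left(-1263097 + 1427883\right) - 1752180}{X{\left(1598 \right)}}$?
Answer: $- \frac{793697}{799} \approx -993.36$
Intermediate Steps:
$\frac{\left(-1263097 + 1427883\right) - 1752180}{X{\left(1598 \right)}} = \frac{\left(-1263097 + 1427883\right) - 1752180}{1598} = \left(164786 - 1752180\right) \frac{1}{1598} = \left(-1587394\right) \frac{1}{1598} = - \frac{793697}{799}$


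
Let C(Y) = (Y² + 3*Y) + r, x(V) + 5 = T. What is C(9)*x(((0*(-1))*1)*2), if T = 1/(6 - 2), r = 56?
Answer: -779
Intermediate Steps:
T = ¼ (T = 1/4 = ¼ ≈ 0.25000)
x(V) = -19/4 (x(V) = -5 + ¼ = -19/4)
C(Y) = 56 + Y² + 3*Y (C(Y) = (Y² + 3*Y) + 56 = 56 + Y² + 3*Y)
C(9)*x(((0*(-1))*1)*2) = (56 + 9² + 3*9)*(-19/4) = (56 + 81 + 27)*(-19/4) = 164*(-19/4) = -779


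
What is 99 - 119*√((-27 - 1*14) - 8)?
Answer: 99 - 833*I ≈ 99.0 - 833.0*I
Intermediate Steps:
99 - 119*√((-27 - 1*14) - 8) = 99 - 119*√((-27 - 14) - 8) = 99 - 119*√(-41 - 8) = 99 - 833*I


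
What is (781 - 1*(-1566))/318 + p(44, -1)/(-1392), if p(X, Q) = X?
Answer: 45181/6148 ≈ 7.3489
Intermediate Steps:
(781 - 1*(-1566))/318 + p(44, -1)/(-1392) = (781 - 1*(-1566))/318 + 44/(-1392) = (781 + 1566)*(1/318) + 44*(-1/1392) = 2347*(1/318) - 11/348 = 2347/318 - 11/348 = 45181/6148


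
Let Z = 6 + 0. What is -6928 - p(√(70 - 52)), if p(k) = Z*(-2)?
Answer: -6916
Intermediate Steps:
Z = 6
p(k) = -12 (p(k) = 6*(-2) = -12)
-6928 - p(√(70 - 52)) = -6928 - 1*(-12) = -6928 + 12 = -6916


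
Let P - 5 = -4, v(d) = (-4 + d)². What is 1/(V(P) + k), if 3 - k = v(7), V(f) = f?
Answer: -⅕ ≈ -0.20000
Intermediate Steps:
P = 1 (P = 5 - 4 = 1)
k = -6 (k = 3 - (-4 + 7)² = 3 - 1*3² = 3 - 1*9 = 3 - 9 = -6)
1/(V(P) + k) = 1/(1 - 6) = 1/(-5) = -⅕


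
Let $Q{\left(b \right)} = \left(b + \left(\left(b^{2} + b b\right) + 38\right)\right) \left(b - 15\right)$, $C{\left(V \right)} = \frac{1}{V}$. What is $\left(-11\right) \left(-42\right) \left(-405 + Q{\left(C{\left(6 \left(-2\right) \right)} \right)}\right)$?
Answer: $- \frac{65005787}{144} \approx -4.5143 \cdot 10^{5}$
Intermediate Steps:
$Q{\left(b \right)} = \left(-15 + b\right) \left(38 + b + 2 b^{2}\right)$ ($Q{\left(b \right)} = \left(b + \left(\left(b^{2} + b^{2}\right) + 38\right)\right) \left(-15 + b\right) = \left(b + \left(2 b^{2} + 38\right)\right) \left(-15 + b\right) = \left(b + \left(38 + 2 b^{2}\right)\right) \left(-15 + b\right) = \left(38 + b + 2 b^{2}\right) \left(-15 + b\right) = \left(-15 + b\right) \left(38 + b + 2 b^{2}\right)$)
$\left(-11\right) \left(-42\right) \left(-405 + Q{\left(C{\left(6 \left(-2\right) \right)} \right)}\right) = \left(-11\right) \left(-42\right) \left(-405 - \left(570 + \frac{1}{864} + \frac{23}{12} + \frac{29}{144}\right)\right) = 462 \left(-405 - \left(570 + \frac{1}{864} + \frac{23}{12} + \frac{29}{144}\right)\right) = 462 \left(-405 + \left(-570 - 29 \left(- \frac{1}{12}\right)^{2} + 2 \left(- \frac{1}{12}\right)^{3} + 23 \left(- \frac{1}{12}\right)\right)\right) = 462 \left(-405 - \frac{494311}{864}\right) = 462 \left(- \frac{844231}{864}\right) = - \frac{65005787}{144}$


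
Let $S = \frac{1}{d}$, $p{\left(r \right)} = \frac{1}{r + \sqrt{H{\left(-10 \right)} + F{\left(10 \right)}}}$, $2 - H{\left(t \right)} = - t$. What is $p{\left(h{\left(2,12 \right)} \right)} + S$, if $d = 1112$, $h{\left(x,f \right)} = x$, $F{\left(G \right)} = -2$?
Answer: $\frac{1119}{7784} - \frac{i \sqrt{10}}{14} \approx 0.14376 - 0.22588 i$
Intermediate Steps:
$H{\left(t \right)} = 2 + t$ ($H{\left(t \right)} = 2 - - t = 2 + t$)
$p{\left(r \right)} = \frac{1}{r + i \sqrt{10}}$ ($p{\left(r \right)} = \frac{1}{r + \sqrt{\left(2 - 10\right) - 2}} = \frac{1}{r + \sqrt{-8 - 2}} = \frac{1}{r + \sqrt{-10}} = \frac{1}{r + i \sqrt{10}}$)
$S = \frac{1}{1112} \approx 0.00089928$
$p{\left(h{\left(2,12 \right)} \right)} + S = \frac{1}{2 + i \sqrt{10}} + \frac{1}{1112} = \frac{1}{1112} + \frac{1}{2 + i \sqrt{10}}$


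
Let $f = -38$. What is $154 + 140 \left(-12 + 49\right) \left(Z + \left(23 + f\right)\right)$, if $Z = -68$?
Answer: $-429786$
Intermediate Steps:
$154 + 140 \left(-12 + 49\right) \left(Z + \left(23 + f\right)\right) = 154 + 140 \left(-12 + 49\right) \left(-68 + \left(23 - 38\right)\right) = 154 + 140 \cdot 37 \left(-68 - 15\right) = 154 + 140 \cdot 37 \left(-83\right) = 154 + 140 \left(-3071\right) = 154 - 429940 = -429786$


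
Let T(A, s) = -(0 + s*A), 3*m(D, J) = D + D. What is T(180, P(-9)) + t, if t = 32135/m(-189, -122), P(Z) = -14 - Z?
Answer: 81265/126 ≈ 644.96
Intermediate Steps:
m(D, J) = 2*D/3 (m(D, J) = (D + D)/3 = (2*D)/3 = 2*D/3)
T(A, s) = -A*s (T(A, s) = -(0 + A*s) = -A*s)
t = -32135/126 (t = 32135/(((2/3)*(-189))) = 32135/(-126) = 32135*(-1/126) = -32135/126 ≈ -255.04)
T(180, P(-9)) + t = -1*180*(-14 - 1*(-9)) - 32135/126 = -1*180*(-14 + 9) - 32135/126 = -1*180*(-5) - 32135/126 = 900 - 32135/126 = 81265/126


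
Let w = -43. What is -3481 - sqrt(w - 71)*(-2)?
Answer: -3481 + 2*I*sqrt(114) ≈ -3481.0 + 21.354*I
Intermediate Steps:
-3481 - sqrt(w - 71)*(-2) = -3481 - sqrt(-43 - 71)*(-2) = -3481 - sqrt(-114)*(-2) = -3481 - I*sqrt(114)*(-2) = -3481 - (-2)*I*sqrt(114) = -3481 + 2*I*sqrt(114)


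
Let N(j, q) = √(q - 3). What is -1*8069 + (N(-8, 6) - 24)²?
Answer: -8069 + (24 - √3)² ≈ -7573.1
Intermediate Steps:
N(j, q) = √(-3 + q)
-1*8069 + (N(-8, 6) - 24)² = -1*8069 + (√(-3 + 6) - 24)² = -8069 + (√3 - 24)² = -8069 + (-24 + √3)²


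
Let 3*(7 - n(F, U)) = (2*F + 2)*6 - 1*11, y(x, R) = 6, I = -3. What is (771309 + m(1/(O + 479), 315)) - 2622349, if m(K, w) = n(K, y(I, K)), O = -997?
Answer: -1438252894/777 ≈ -1.8510e+6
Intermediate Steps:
n(F, U) = 20/3 - 4*F (n(F, U) = 7 - ((2*F + 2)*6 - 1*11)/3 = 7 - ((2 + 2*F)*6 - 11)/3 = 7 - ((12 + 12*F) - 11)/3 = 7 - (1 + 12*F)/3 = 7 + (-1/3 - 4*F) = 20/3 - 4*F)
m(K, w) = 20/3 - 4*K
(771309 + m(1/(O + 479), 315)) - 2622349 = (771309 + (20/3 - 4/(-997 + 479))) - 2622349 = (771309 + (20/3 - 4/(-518))) - 2622349 = (771309 + (20/3 - 4*(-1/518))) - 2622349 = (771309 + (20/3 + 2/259)) - 2622349 = (771309 + 5186/777) - 2622349 = 599312279/777 - 2622349 = -1438252894/777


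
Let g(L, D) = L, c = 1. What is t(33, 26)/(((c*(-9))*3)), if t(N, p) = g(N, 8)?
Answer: -11/9 ≈ -1.2222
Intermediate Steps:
t(N, p) = N
t(33, 26)/(((c*(-9))*3)) = 33/(((1*(-9))*3)) = 33/((-9*3)) = 33/(-27) = 33*(-1/27) = -11/9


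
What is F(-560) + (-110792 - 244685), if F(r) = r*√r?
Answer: -355477 - 2240*I*√35 ≈ -3.5548e+5 - 13252.0*I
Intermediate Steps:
F(r) = r^(3/2)
F(-560) + (-110792 - 244685) = (-560)^(3/2) + (-110792 - 244685) = -2240*I*√35 - 355477 = -355477 - 2240*I*√35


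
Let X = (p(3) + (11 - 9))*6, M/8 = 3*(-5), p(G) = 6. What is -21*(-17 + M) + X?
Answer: 2925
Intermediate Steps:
M = -120 (M = 8*(3*(-5)) = 8*(-15) = -120)
X = 48 (X = (6 + (11 - 9))*6 = (6 + 2)*6 = 8*6 = 48)
-21*(-17 + M) + X = -21*(-17 - 120) + 48 = -21*(-137) + 48 = 2877 + 48 = 2925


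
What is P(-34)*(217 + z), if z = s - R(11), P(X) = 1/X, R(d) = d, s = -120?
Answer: -43/17 ≈ -2.5294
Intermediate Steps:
z = -131 (z = -120 - 1*11 = -120 - 11 = -131)
P(-34)*(217 + z) = (217 - 131)/(-34) = -1/34*86 = -43/17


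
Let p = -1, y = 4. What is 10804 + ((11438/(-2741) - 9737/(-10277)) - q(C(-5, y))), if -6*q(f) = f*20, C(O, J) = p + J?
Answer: 304531485989/28169257 ≈ 10811.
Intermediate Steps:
C(O, J) = -1 + J
q(f) = -10*f/3 (q(f) = -f*20/6 = -10*f/3)
10804 + ((11438/(-2741) - 9737/(-10277)) - q(C(-5, y))) = 10804 + ((11438/(-2741) - 9737/(-10277)) - (-10)*(-1 + 4)/3) = 10804 + ((11438*(-1/2741) - 9737*(-1/10277)) - (-10)*3/3) = 10804 + ((-11438/2741 + 9737/10277) - 1*(-10)) = 10804 + (-90859209/28169257 + 10) = 10804 + 190833361/28169257 = 304531485989/28169257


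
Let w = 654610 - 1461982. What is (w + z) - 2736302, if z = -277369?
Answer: -3821043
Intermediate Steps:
w = -807372
(w + z) - 2736302 = (-807372 - 277369) - 2736302 = -1084741 - 2736302 = -3821043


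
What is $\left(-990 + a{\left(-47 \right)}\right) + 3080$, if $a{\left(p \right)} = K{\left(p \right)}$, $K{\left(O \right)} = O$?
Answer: $2043$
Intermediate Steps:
$a{\left(p \right)} = p$
$\left(-990 + a{\left(-47 \right)}\right) + 3080 = \left(-990 - 47\right) + 3080 = -1037 + 3080 = 2043$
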